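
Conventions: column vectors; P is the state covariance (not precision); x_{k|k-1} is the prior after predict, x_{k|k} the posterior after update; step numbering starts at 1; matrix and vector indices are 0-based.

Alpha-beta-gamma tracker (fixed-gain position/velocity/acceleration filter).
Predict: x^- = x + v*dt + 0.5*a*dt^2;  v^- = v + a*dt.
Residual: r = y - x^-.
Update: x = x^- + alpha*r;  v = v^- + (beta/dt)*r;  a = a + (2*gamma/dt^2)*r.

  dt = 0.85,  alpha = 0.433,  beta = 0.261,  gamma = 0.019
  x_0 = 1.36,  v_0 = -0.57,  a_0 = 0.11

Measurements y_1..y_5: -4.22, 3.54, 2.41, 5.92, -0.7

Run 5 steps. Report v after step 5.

step 1: x_pred=0.9152  r=-5.1352  x^+=-1.3083  v^+=-2.0533  a^+=-0.1601
step 2: x_pred=-3.1115  r=6.6515  x^+=-0.2314  v^+=-0.1470  a^+=0.1897
step 3: x_pred=-0.2878  r=2.6978  x^+=0.8804  v^+=0.8427  a^+=0.3316
step 4: x_pred=1.7164  r=4.2036  x^+=3.5366  v^+=2.4153  a^+=0.5527
step 5: x_pred=5.7892  r=-6.4892  x^+=2.9794  v^+=0.8925  a^+=0.2114

v_post = 0.8925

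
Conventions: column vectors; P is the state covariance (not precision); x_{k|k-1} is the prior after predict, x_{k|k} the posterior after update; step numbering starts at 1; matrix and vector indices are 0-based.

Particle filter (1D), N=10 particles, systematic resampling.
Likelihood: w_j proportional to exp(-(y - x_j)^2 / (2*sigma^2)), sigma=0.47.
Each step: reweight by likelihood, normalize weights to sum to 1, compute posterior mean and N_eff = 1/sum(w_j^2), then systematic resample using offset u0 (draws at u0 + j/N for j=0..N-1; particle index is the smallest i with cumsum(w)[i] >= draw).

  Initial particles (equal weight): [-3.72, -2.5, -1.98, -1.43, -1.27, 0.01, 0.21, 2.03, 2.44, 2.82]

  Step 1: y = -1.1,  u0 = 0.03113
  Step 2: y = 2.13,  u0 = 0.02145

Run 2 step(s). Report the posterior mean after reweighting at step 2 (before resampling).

post_mean = -1.2797

step 1: w=[0.0000, 0.0060, 0.0873, 0.3936, 0.4718, 0.0310, 0.0104, 0.0000, 0.0000, 0.0000]  mean=-1.3473  Neff=2.5890  idx=[2, 3, 3, 3, 3, 4, 4, 4, 4, 4]
step 2: w=[0.0000, 0.0151, 0.0151, 0.0151, 0.0151, 0.1879, 0.1879, 0.1879, 0.1879, 0.1879]  mean=-1.2797  Neff=5.6348  idx=[2, 5, 5, 6, 6, 7, 7, 8, 9, 9]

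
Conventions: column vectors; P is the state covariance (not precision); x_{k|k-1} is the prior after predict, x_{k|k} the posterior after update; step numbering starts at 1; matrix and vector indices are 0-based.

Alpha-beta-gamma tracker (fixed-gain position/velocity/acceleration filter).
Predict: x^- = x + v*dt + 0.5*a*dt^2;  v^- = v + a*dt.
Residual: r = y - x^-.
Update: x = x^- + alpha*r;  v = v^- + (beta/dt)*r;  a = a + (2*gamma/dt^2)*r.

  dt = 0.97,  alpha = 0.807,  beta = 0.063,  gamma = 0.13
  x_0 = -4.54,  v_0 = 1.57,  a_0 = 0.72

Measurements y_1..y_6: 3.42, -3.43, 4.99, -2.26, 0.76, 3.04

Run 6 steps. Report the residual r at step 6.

step 1: x_pred=-2.6784  r=6.0984  x^+=2.2430  v^+=2.6645  a^+=2.4052
step 2: x_pred=5.9591  r=-9.3891  x^+=-1.6179  v^+=4.3877  a^+=-0.1893
step 3: x_pred=2.5491  r=2.4409  x^+=4.5189  v^+=4.3626  a^+=0.4852
step 4: x_pred=8.9789  r=-11.2389  x^+=-0.0909  v^+=4.1033  a^+=-2.6205
step 5: x_pred=2.6565  r=-1.8965  x^+=1.1260  v^+=1.4382  a^+=-3.1445
step 6: x_pred=1.0418  r=1.9982  x^+=2.6543  v^+=-1.4822  a^+=-2.5923

resid = 1.9982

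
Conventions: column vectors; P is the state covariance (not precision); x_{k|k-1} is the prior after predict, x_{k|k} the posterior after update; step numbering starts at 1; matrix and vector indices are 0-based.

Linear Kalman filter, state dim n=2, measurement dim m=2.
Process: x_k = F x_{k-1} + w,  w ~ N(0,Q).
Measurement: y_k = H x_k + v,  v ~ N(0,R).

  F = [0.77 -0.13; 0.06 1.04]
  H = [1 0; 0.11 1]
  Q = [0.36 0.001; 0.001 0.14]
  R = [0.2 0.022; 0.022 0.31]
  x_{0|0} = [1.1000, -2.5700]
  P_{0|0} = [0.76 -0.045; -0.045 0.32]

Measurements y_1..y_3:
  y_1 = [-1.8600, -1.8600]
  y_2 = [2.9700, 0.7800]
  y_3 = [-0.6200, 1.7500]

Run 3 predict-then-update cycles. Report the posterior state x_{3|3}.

step 1: x^-=[1.1811, -2.6068]  P^-=[0.8250 -0.0428; -0.0428 0.4832]  S=[1.0250 0.0699; 0.0699 0.7938]  K=[0.8056 -0.0106; -0.0834 0.6102]  nu=[-3.0411, 0.6169]  x^+=[-1.2754, -1.9767]  P^+=[0.1609 -0.0033; -0.0033 0.1877]
step 2: x^-=[-0.7251, -2.1323]  P^-=[0.4592 -0.0195; -0.0195 0.3432]  S=[0.6592 0.0530; 0.0530 0.6544]  K=[0.6973 -0.0091; -0.0720 0.5269]  nu=[3.6951, 2.9921]  x^+=[1.8244, -0.8217]  P^+=[0.1393 -0.0028; -0.0028 0.1621]
step 3: x^-=[1.5116, -0.7451]  P^-=[0.4459 -0.0167; -0.0167 0.3154]  S=[0.6459 0.0543; 0.0543 0.6272]  K=[0.6910 -0.0083; -0.0684 0.5060]  nu=[-2.1316, 2.3288]  x^+=[0.0192, 0.5791]  P^+=[0.1380 -0.0026; -0.0026 0.1556]

x_post = [0.0192, 0.5791]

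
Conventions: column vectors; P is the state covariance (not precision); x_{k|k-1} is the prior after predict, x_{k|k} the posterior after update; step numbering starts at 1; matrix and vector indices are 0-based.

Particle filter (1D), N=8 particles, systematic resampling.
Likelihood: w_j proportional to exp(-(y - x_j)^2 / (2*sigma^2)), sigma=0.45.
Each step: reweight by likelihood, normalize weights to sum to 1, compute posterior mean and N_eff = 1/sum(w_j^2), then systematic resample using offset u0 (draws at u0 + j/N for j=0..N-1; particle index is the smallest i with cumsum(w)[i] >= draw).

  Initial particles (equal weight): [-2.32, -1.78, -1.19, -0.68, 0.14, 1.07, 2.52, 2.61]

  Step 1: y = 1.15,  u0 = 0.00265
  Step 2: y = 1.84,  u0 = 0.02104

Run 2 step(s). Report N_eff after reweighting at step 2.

step 1: w=[0.0000, 0.0000, 0.0000, 0.0002, 0.0746, 0.9114, 0.0090, 0.0048]  mean=1.0206  Neff=1.1958  idx=[4, 5, 5, 5, 5, 5, 5, 5]
step 2: w=[0.0005, 0.1428, 0.1428, 0.1428, 0.1428, 0.1428, 0.1428, 0.1428]  mean=1.0695  Neff=7.0069  idx=[1, 2, 2, 3, 4, 5, 6, 7]

N_eff = 7.0069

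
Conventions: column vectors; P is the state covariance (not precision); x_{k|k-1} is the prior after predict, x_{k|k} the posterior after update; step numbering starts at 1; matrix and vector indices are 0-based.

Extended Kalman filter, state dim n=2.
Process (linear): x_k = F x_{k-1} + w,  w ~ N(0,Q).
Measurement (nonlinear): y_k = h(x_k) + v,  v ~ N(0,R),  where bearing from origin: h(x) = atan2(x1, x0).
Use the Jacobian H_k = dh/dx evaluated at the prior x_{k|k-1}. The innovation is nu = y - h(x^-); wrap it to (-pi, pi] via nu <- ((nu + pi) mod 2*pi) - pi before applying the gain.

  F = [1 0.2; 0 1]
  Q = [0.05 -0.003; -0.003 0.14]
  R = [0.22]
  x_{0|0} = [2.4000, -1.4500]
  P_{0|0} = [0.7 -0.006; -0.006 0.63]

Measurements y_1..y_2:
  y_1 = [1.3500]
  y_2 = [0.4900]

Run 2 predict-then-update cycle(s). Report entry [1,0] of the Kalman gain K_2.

K[1,0] = 0.7476

step 1: x^-=[2.1100, -1.4500]  P^-=[0.7728 0.1170; 0.1170 0.7700]  H_jac=[0.2212 0.3219]  S=[0.3543]  K=[0.5889; 0.7727]  nu=[1.9521]  x^+=[3.2595, 0.0584]  P^+=[0.6499 -0.0442; -0.0442 0.5585]
step 2: x^-=[3.2712, 0.0584]  P^-=[0.7046 0.0645; 0.0645 0.6985]  H_jac=[-0.0055 0.3056]  S=[0.2850]  K=[0.0557; 0.7476]  nu=[0.4721]  x^+=[3.2975, 0.4114]  P^+=[0.7037 0.0526; 0.0526 0.5391]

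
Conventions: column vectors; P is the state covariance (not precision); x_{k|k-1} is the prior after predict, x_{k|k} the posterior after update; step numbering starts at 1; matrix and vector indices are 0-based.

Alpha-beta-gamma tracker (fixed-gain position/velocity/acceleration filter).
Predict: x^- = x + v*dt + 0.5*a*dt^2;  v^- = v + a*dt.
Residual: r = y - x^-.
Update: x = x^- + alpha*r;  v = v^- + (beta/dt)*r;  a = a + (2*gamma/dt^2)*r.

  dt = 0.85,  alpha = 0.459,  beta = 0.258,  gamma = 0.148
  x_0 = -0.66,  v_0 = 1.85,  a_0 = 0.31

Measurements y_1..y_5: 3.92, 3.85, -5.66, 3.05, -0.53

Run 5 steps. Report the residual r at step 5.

resid = 1.7925

step 1: x_pred=1.0245  r=2.8955  x^+=2.3535  v^+=2.9924  a^+=1.4963
step 2: x_pred=5.4376  r=-1.5876  x^+=4.7089  v^+=3.7823  a^+=0.8458
step 3: x_pred=8.2294  r=-13.8894  x^+=1.8542  v^+=0.2854  a^+=-4.8445
step 4: x_pred=0.3467  r=2.7033  x^+=1.5875  v^+=-3.0118  a^+=-3.7370
step 5: x_pred=-2.3225  r=1.7925  x^+=-1.4998  v^+=-5.6442  a^+=-3.0026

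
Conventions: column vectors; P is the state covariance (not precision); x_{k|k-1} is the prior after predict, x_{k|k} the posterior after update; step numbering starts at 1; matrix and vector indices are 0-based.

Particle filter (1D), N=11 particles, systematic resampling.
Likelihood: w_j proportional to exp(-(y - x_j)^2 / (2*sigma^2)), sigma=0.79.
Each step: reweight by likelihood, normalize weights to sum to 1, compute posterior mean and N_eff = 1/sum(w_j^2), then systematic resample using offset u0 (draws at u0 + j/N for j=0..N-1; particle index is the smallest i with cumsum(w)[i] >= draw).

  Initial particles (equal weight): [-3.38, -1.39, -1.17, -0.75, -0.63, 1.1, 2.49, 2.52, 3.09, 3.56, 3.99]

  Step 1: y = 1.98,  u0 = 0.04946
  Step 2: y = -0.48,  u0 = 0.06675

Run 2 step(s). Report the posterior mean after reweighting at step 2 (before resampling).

post_mean = 1.1284

step 1: w=[0.0000, 0.0000, 0.0001, 0.0009, 0.0016, 0.1995, 0.3012, 0.2937, 0.1382, 0.0502, 0.0146]  mean=2.3714  Neff=4.1917  idx=[5, 5, 6, 6, 6, 7, 7, 7, 7, 8, 9]
step 2: w=[0.4899, 0.4899, 0.0031, 0.0031, 0.0031, 0.0027, 0.0027, 0.0027, 0.0027, 0.0001, 0.0000]  mean=1.1284  Neff=2.0827  idx=[0, 0, 0, 0, 0, 1, 1, 1, 1, 1, 1]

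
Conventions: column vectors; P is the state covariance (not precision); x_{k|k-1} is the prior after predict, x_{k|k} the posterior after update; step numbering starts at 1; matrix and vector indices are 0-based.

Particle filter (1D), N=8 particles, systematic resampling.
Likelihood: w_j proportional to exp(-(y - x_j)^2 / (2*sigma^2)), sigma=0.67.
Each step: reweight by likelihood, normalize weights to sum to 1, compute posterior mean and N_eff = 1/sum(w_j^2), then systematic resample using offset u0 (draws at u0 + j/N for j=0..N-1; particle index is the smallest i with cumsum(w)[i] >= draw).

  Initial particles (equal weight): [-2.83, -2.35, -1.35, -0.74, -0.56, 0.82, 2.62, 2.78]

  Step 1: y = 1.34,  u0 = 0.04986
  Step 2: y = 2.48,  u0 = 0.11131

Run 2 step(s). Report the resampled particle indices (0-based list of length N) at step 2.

resampled_idx = [5, 6, 6, 6, 7, 7, 7, 7]

step 1: w=[0.0000, 0.0000, 0.0003, 0.0079, 0.0175, 0.7206, 0.1570, 0.0967]  mean=1.2551  Neff=1.8061  idx=[5, 5, 5, 5, 5, 5, 6, 7]
step 2: w=[0.0215, 0.0215, 0.0215, 0.0215, 0.0215, 0.0215, 0.4526, 0.4185]  mean=2.4549  Neff=2.6128  idx=[5, 6, 6, 6, 7, 7, 7, 7]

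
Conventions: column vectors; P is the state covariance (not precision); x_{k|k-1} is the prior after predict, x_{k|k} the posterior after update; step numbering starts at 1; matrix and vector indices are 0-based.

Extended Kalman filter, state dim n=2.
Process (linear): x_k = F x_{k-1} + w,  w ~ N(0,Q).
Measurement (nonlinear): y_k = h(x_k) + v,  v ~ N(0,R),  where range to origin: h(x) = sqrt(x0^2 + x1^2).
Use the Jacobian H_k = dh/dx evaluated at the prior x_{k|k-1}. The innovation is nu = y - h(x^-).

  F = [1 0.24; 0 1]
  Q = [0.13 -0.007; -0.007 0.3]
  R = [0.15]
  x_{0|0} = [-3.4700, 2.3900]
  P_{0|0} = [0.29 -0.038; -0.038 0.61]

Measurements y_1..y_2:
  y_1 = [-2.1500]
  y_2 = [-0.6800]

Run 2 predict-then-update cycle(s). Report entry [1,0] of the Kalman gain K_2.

step 1: x^-=[-2.8964, 2.3900]  P^-=[0.4369 0.1014; 0.1014 0.9100]  H_jac=[-0.7713 0.6365]  S=[0.6790]  K=[-0.4013; 0.7378]  nu=[-5.9052]  x^+=[-0.5269, -1.9669]  P^+=[0.3276 0.3024; 0.3024 0.5404]
step 2: x^-=[-0.9990, -1.9669]  P^-=[0.6339 0.4251; 0.4251 0.8404]  H_jac=[-0.4528 -0.8916]  S=[1.2913]  K=[-0.5158; -0.7293]  nu=[-2.8861]  x^+=[0.4897, 0.1380]  P^+=[0.2903 -0.0607; -0.0607 0.1535]

K[1,0] = -0.7293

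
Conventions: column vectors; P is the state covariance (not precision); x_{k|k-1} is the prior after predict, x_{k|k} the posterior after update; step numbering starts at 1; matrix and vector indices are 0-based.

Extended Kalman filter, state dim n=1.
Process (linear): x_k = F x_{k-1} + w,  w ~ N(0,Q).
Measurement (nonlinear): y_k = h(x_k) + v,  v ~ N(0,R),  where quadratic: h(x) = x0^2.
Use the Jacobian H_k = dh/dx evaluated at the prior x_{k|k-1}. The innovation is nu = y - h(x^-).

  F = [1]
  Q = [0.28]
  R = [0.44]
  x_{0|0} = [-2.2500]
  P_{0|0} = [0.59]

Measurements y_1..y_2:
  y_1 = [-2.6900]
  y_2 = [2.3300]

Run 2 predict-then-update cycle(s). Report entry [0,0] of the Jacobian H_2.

step 1: x^-=[-2.2500]  P^-=[0.8700]  H_jac=[-4.5000]  S=[18.0575]  K=[-0.2168]  nu=[-7.7525]  x^+=[-0.5692]  P^+=[0.0212]
step 2: x^-=[-0.5692]  P^-=[0.3012]  H_jac=[-1.1384]  S=[0.8303]  K=[-0.4129]  nu=[2.0060]  x^+=[-1.3976]  P^+=[0.1596]

H_jac[0,0] = -1.1384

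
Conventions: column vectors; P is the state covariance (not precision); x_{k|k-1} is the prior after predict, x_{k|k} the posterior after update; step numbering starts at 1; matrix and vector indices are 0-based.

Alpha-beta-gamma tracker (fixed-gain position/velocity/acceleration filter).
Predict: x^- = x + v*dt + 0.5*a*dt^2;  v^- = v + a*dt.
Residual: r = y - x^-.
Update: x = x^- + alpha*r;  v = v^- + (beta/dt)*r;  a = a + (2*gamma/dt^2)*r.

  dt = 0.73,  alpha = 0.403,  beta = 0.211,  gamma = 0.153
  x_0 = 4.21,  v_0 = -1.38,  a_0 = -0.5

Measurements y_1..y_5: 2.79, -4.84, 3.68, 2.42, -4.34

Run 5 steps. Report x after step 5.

step 1: x_pred=3.0694  r=-0.2794  x^+=2.9568  v^+=-1.8258  a^+=-0.6604
step 2: x_pred=1.4480  r=-6.2880  x^+=-1.0861  v^+=-4.1254  a^+=-4.2711
step 3: x_pred=-5.2356  r=8.9156  x^+=-1.6426  v^+=-4.6663  a^+=0.8484
step 4: x_pred=-4.8230  r=7.2430  x^+=-1.9040  v^+=-1.9535  a^+=5.0074
step 5: x_pred=-1.9958  r=-2.3442  x^+=-2.9405  v^+=1.0244  a^+=3.6613

x_post = -2.9405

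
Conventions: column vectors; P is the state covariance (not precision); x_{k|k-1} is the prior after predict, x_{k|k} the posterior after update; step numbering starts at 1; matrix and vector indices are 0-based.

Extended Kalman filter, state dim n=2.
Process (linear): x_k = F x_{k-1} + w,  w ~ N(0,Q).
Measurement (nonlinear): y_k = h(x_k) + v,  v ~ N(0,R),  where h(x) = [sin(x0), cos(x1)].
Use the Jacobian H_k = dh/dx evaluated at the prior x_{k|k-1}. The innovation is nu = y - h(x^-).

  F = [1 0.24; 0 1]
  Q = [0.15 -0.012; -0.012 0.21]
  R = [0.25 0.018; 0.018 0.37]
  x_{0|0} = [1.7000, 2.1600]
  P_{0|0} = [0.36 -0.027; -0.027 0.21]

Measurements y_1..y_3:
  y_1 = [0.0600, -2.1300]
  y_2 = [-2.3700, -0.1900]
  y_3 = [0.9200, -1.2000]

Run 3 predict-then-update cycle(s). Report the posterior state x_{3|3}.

x_post = [6.4972, 3.3473]

step 1: x^-=[2.2184, 2.1600]  P^-=[0.5091 0.0114; 0.0114 0.4200]  H_jac=[-0.6033 0.0000; 0.0000 -0.8314]  S=[0.4353 0.0237; 0.0237 0.6603]  K=[-0.7062 0.0110; 0.0130 -0.5293]  nu=[-0.7375, -1.5743]  x^+=[2.7219, 2.9836]  P^+=[0.2923 0.0104; 0.0104 0.2353]
step 2: x^-=[3.4380, 2.9836]  P^-=[0.4609 0.0549; 0.0549 0.4453]  H_jac=[-0.9564 0.0000; 0.0000 -0.1573]  S=[0.6716 0.0263; 0.0263 0.3810]  K=[-0.6572 0.0226; -0.0711 -0.1789]  nu=[-2.0779, 0.7976]  x^+=[4.8217, 2.9887]  P^+=[0.1714 0.0220; 0.0220 0.4290]
step 3: x^-=[5.5390, 2.9887]  P^-=[0.3566 0.1129; 0.1129 0.6390]  H_jac=[0.7357 0.0000; 0.0000 -0.1523]  S=[0.4430 0.0054; 0.0054 0.3848]  K=[0.5929 -0.0529; 0.1906 -0.2555]  nu=[1.5974, -0.2117]  x^+=[6.4972, 3.3473]  P^+=[0.2002 0.0585; 0.0585 0.5983]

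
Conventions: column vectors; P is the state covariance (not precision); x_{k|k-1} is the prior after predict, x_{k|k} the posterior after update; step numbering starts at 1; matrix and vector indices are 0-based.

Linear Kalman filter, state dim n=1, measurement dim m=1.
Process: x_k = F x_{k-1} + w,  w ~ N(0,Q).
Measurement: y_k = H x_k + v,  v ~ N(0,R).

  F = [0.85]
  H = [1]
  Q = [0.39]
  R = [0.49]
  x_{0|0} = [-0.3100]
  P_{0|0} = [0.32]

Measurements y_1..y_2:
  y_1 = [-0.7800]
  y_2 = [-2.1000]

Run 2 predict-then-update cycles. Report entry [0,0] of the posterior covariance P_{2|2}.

P_post[0,0] = 0.2673

step 1: x^-=[-0.2635]  P^-=[0.6212]  S=[1.1112]  K=[0.5590]  nu=[-0.5165]  x^+=[-0.5522]  P^+=[0.2739]
step 2: x^-=[-0.4694]  P^-=[0.5879]  S=[1.0779]  K=[0.5454]  nu=[-1.6306]  x^+=[-1.3588]  P^+=[0.2673]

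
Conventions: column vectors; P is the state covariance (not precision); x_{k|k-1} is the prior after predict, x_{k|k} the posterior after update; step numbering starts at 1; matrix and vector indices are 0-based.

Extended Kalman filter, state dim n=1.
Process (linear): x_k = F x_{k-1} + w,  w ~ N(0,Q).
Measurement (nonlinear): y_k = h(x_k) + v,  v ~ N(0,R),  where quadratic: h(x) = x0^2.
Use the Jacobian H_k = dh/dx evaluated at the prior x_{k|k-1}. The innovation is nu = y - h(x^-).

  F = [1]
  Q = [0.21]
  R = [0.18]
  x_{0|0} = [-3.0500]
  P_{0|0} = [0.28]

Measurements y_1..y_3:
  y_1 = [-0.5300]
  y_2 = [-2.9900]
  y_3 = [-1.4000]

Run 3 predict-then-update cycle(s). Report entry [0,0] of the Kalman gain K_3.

K[0,0] = 0.3302

step 1: x^-=[-3.0500]  P^-=[0.4900]  H_jac=[-6.1000]  S=[18.4129]  K=[-0.1623]  nu=[-9.8325]  x^+=[-1.4539]  P^+=[0.0048]
step 2: x^-=[-1.4539]  P^-=[0.2148]  H_jac=[-2.9077]  S=[1.9960]  K=[-0.3129]  nu=[-5.1037]  x^+=[0.1431]  P^+=[0.0194]
step 3: x^-=[0.1431]  P^-=[0.2294]  H_jac=[0.2861]  S=[0.1988]  K=[0.3302]  nu=[-1.4205]  x^+=[-0.3259]  P^+=[0.2077]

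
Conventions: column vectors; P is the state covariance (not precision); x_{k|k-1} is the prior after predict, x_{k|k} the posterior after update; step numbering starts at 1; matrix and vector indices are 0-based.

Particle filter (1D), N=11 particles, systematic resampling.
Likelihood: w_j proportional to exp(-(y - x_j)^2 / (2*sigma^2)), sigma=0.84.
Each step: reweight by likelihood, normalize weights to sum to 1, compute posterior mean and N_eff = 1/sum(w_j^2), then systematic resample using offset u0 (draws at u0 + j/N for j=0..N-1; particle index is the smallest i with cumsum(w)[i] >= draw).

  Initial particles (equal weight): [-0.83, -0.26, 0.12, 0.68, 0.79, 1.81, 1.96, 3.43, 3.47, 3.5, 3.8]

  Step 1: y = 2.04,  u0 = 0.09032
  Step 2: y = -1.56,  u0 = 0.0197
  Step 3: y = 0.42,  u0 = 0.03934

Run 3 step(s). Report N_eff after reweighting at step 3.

N_eff = 10.9939

step 1: w=[0.0008, 0.0068, 0.0211, 0.0775, 0.0950, 0.2768, 0.2861, 0.0731, 0.0675, 0.0635, 0.0320]  mean=2.0179  Neff=5.2938  idx=[3, 4, 5, 5, 5, 6, 6, 6, 7, 9, 10]
step 2: w=[0.5718, 0.3998, 0.0064, 0.0064, 0.0064, 0.0031, 0.0031, 0.0031, 0.0000, 0.0000, 0.0000]  mean=0.7575  Neff=2.0538  idx=[0, 0, 0, 0, 0, 0, 0, 1, 1, 1, 1]
step 3: w=[0.0925, 0.0925, 0.0925, 0.0925, 0.0925, 0.0925, 0.0925, 0.0881, 0.0881, 0.0881, 0.0881]  mean=0.7188  Neff=10.9939  idx=[0, 1, 2, 3, 4, 5, 6, 7, 8, 9, 10]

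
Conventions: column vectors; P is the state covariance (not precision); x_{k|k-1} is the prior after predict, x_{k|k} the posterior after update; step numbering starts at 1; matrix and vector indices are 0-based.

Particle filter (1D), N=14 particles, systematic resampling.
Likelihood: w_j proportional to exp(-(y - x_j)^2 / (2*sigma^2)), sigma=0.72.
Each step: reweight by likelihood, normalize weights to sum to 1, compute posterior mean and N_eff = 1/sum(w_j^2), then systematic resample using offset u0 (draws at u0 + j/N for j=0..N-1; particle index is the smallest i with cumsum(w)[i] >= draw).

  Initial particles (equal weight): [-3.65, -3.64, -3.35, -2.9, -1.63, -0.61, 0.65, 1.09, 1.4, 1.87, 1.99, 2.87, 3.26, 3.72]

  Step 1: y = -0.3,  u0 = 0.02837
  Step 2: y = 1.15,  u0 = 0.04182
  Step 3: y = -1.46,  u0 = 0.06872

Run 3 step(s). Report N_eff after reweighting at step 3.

step 1: w=[0.0000, 0.0000, 0.0001, 0.0008, 0.1039, 0.5217, 0.2397, 0.0888, 0.0352, 0.0061, 0.0036, 0.0000, 0.0000, 0.0000]  mean=-0.1697  Neff=2.8608  idx=[4, 4, 5, 5, 5, 5, 5, 5, 5, 6, 6, 6, 7, 8]
step 2: w=[0.0001, 0.0001, 0.0108, 0.0108, 0.0108, 0.0108, 0.0108, 0.0108, 0.0108, 0.1690, 0.1690, 0.1690, 0.2143, 0.2025]  mean=0.8000  Neff=5.7650  idx=[5, 9, 9, 10, 10, 10, 11, 11, 12, 12, 12, 13, 13, 13]
step 3: w=[0.8296, 0.0227, 0.0227, 0.0227, 0.0227, 0.0227, 0.0227, 0.0227, 0.0031, 0.0031, 0.0031, 0.0006, 0.0006, 0.0006]  mean=-0.3897  Neff=1.4454  idx=[0, 0, 0, 0, 0, 0, 0, 0, 0, 0, 0, 2, 5, 10]

N_eff = 1.4454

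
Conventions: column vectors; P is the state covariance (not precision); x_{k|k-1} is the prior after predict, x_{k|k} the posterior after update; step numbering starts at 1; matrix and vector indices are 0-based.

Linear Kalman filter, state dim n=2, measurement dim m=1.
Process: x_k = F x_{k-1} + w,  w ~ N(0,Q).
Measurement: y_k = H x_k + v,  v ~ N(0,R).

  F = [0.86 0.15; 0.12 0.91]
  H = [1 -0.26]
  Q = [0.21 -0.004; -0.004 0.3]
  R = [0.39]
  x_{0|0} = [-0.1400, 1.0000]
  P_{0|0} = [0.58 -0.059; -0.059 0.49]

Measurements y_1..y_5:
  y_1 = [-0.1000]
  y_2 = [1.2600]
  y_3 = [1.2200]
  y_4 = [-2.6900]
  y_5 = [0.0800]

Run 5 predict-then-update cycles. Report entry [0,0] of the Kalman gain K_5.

K[0,0] = 0.5463

step 1: x^-=[0.0296, 0.8932]  P^-=[0.6348 0.0755; 0.0755 0.7012]  S=[1.0329]  K=[0.5955; -0.1034]  nu=[0.1026]  x^+=[0.0907, 0.8826]  P^+=[0.2684 0.1391; 0.1391 0.6902]
step 2: x^-=[0.2104, 0.8140]  P^-=[0.4600 0.2293; 0.2293 0.9058]  S=[0.7920]  K=[0.5055; -0.0078]  nu=[1.2612]  x^+=[0.8480, 0.8041]  P^+=[0.2576 0.2324; 0.2324 0.9057]
step 3: x^-=[0.8499, 0.8335]  P^-=[0.4809 0.3323; 0.3323 1.1045]  S=[0.7727]  K=[0.5105; 0.0584]  nu=[0.5868]  x^+=[1.1494, 0.8678]  P^+=[0.2795 0.3093; 0.3093 1.1019]
step 4: x^-=[1.1187, 0.9276]  P^-=[0.5213 0.4228; 0.4228 1.2840]  S=[0.7782]  K=[0.5286; 0.1144]  nu=[-3.5675]  x^+=[-0.7671, 0.5196]  P^+=[0.3039 0.3758; 0.3758 1.2739]
step 5: x^-=[-0.5817, 0.3808]  P^-=[0.5604 0.5021; 0.5021 1.4413]  S=[0.7867]  K=[0.5463; 0.1619]  nu=[0.7607]  x^+=[-0.1661, 0.5040]  P^+=[0.3255 0.4325; 0.4325 1.4207]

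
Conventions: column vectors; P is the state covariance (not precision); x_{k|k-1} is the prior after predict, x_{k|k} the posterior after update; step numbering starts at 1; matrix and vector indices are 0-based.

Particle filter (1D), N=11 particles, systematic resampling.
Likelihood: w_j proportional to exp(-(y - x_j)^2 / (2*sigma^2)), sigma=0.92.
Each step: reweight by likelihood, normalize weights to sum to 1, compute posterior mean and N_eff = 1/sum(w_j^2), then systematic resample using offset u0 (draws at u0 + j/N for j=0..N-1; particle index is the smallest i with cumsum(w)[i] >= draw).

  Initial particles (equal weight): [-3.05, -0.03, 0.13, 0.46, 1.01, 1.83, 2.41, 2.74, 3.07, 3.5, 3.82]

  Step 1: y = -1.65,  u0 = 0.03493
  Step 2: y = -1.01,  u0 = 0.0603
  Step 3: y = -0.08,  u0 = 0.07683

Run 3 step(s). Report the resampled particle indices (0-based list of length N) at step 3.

step 1: w=[0.4088, 0.2761, 0.2002, 0.0938, 0.0199, 0.0010, 0.0001, 0.0000, 0.0000, 0.0000, 0.0000]  mean=-1.1638  Neff=3.4168  idx=[0, 0, 0, 0, 0, 1, 1, 1, 2, 2, 3]
step 2: w=[0.0257, 0.0257, 0.0257, 0.0257, 0.0257, 0.1700, 0.1700, 0.1700, 0.1391, 0.1391, 0.0836]  mean=-0.3318  Neff=7.3718  idx=[2, 5, 5, 6, 6, 7, 7, 8, 9, 9, 10]
step 3: w=[0.0006, 0.1023, 0.1023, 0.1023, 0.1023, 0.1023, 0.1023, 0.0998, 0.0998, 0.0998, 0.0862]  mean=0.0585  Neff=9.9890  idx=[1, 2, 3, 4, 5, 6, 7, 7, 8, 9, 10]

resampled_idx = [1, 2, 3, 4, 5, 6, 7, 7, 8, 9, 10]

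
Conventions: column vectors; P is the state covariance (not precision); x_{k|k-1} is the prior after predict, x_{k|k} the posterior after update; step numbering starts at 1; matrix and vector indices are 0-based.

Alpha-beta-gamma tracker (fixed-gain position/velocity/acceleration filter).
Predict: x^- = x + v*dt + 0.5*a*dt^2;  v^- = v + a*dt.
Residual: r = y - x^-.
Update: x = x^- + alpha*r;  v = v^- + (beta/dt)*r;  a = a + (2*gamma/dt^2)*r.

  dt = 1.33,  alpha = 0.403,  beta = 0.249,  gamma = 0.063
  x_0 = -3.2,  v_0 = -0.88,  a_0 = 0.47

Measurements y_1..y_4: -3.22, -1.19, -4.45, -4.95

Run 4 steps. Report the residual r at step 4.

step 1: x_pred=-3.9547  r=0.7347  x^+=-3.6586  v^+=-0.1173  a^+=0.5223
step 2: x_pred=-3.3527  r=2.1627  x^+=-2.4811  v^+=0.9823  a^+=0.6764
step 3: x_pred=-0.5765  r=-3.8735  x^+=-2.1375  v^+=1.1567  a^+=0.4005
step 4: x_pred=-0.2450  r=-4.7050  x^+=-2.1411  v^+=0.8084  a^+=0.0653

resid = -4.7050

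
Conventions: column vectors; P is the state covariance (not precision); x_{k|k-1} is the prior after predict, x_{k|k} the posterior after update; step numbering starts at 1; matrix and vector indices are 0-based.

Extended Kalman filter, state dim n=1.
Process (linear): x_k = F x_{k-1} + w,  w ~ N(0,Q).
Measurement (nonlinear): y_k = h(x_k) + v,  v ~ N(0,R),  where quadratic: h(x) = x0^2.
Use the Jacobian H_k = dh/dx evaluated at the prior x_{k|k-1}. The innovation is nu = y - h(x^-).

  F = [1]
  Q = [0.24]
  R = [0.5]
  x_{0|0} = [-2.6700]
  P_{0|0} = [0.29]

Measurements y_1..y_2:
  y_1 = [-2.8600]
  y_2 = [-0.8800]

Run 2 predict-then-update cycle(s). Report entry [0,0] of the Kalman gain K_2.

K[0,0] = -0.3508

step 1: x^-=[-2.6700]  P^-=[0.5300]  H_jac=[-5.3400]  S=[15.6133]  K=[-0.1813]  nu=[-9.9889]  x^+=[-0.8593]  P^+=[0.0170]
step 2: x^-=[-0.8593]  P^-=[0.2570]  H_jac=[-1.7186]  S=[1.2590]  K=[-0.3508]  nu=[-1.6184]  x^+=[-0.2916]  P^+=[0.1021]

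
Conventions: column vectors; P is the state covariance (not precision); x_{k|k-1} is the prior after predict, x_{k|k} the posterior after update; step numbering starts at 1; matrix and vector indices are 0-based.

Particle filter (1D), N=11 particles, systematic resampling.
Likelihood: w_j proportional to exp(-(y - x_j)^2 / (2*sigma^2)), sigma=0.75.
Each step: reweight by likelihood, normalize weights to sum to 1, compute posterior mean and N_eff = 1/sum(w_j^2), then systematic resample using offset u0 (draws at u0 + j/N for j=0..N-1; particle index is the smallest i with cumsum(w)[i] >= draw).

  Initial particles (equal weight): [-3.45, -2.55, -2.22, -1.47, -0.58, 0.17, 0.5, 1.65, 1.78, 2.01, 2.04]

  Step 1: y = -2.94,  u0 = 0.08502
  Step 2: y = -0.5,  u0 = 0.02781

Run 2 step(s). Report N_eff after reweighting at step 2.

step 1: w=[0.3237, 0.3563, 0.2573, 0.0598, 0.0029, 0.0001, 0.0000, 0.0000, 0.0000, 0.0000, 0.0000]  mean=-2.6860  Neff=3.3168  idx=[0, 0, 0, 1, 1, 1, 1, 2, 2, 2, 3]
step 2: w=[0.0006, 0.0006, 0.0006, 0.0320, 0.0320, 0.0320, 0.0320, 0.0966, 0.0966, 0.0966, 0.5805]  mean=-1.8289  Neff=2.7091  idx=[3, 6, 7, 8, 9, 10, 10, 10, 10, 10, 10]

N_eff = 2.7091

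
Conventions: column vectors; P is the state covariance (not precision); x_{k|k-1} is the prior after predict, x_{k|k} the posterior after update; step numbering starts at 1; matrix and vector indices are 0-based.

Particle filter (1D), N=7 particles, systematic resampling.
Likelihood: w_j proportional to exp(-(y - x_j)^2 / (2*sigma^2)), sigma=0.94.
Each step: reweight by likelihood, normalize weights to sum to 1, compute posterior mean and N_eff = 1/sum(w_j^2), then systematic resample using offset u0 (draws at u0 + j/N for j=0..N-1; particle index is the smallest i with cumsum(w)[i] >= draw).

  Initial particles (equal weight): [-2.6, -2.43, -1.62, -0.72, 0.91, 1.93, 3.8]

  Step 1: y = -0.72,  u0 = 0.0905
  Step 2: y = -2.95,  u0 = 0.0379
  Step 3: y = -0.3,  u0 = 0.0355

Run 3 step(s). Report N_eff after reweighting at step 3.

N_eff = 4.6112

step 1: w=[0.0615, 0.0869, 0.2874, 0.4545, 0.1011, 0.0085, 0.0000]  mean=-1.0555  Neff=3.2170  idx=[1, 2, 2, 3, 3, 3, 4]
step 2: w=[0.4839, 0.2073, 0.2073, 0.0338, 0.0338, 0.0338, 0.0001]  mean=-1.9204  Neff=3.0910  idx=[0, 0, 0, 0, 1, 2, 2]
step 3: w=[0.0538, 0.0538, 0.0538, 0.0538, 0.2616, 0.2616, 0.2616]  mean=-1.7943  Neff=4.6112  idx=[0, 3, 4, 4, 5, 6, 6]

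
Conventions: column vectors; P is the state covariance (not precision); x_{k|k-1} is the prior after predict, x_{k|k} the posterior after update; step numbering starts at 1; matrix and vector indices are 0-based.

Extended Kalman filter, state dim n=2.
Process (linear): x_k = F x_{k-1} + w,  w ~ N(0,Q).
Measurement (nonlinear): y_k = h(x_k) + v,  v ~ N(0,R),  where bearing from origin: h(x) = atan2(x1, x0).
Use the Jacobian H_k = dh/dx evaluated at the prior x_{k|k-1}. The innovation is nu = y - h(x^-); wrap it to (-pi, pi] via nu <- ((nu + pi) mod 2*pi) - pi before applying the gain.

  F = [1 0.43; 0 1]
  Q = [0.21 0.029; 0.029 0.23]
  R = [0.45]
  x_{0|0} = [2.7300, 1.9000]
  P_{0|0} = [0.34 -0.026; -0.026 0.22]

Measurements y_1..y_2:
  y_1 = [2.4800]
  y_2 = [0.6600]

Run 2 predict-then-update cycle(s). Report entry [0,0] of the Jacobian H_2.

H_jac[0,0] = -0.0948

step 1: x^-=[3.5470, 1.9000]  P^-=[0.5683 0.0976; 0.0976 0.4500]  H_jac=[-0.1173 0.2191]  S=[0.4744]  K=[-0.0955; 0.1837]  nu=[1.9882]  x^+=[3.3571, 2.2652]  P^+=[0.5640 0.1059; 0.1059 0.4340]
step 2: x^-=[4.3311, 2.2652]  P^-=[0.9453 0.3215; 0.3215 0.6640]  H_jac=[-0.0948 0.1813]  S=[0.4693]  K=[-0.0668; 0.1916]  nu=[0.1781]  x^+=[4.3192, 2.2993]  P^+=[0.9432 0.3275; 0.3275 0.6468]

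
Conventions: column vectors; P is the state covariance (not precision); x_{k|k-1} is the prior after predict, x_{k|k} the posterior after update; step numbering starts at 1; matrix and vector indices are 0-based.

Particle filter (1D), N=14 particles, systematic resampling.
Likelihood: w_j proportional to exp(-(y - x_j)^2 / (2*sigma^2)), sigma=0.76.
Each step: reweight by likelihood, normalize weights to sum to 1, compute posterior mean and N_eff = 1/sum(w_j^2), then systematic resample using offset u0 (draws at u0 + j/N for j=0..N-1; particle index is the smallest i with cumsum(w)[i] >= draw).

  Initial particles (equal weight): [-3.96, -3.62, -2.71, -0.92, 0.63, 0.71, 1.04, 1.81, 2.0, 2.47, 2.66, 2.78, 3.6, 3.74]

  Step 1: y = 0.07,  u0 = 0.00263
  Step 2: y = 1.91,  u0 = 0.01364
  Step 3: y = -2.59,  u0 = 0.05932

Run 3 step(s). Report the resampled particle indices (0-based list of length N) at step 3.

step 1: w=[0.0000, 0.0000, 0.0005, 0.1740, 0.3099, 0.2851, 0.1800, 0.0296, 0.0162, 0.0028, 0.0012, 0.0007, 0.0000, 0.0000]  mean=0.5214  Neff=4.1468  idx=[3, 3, 3, 4, 4, 4, 4, 5, 5, 5, 5, 6, 6, 6]
step 2: w=[0.0003, 0.0003, 0.0003, 0.0658, 0.0658, 0.0658, 0.0658, 0.0781, 0.0781, 0.0781, 0.0781, 0.1411, 0.1411, 0.1411]  mean=0.8274  Neff=9.8514  idx=[3, 4, 5, 6, 7, 8, 9, 10, 11, 11, 12, 12, 13, 13]
step 3: w=[0.1414, 0.1414, 0.1414, 0.1414, 0.0900, 0.0900, 0.0900, 0.0900, 0.0124, 0.0124, 0.0124, 0.0124, 0.0124, 0.0124]  mean=0.6894  Neff=8.8298  idx=[0, 0, 1, 1, 2, 2, 3, 3, 4, 5, 6, 7, 7, 13]

resampled_idx = [0, 0, 1, 1, 2, 2, 3, 3, 4, 5, 6, 7, 7, 13]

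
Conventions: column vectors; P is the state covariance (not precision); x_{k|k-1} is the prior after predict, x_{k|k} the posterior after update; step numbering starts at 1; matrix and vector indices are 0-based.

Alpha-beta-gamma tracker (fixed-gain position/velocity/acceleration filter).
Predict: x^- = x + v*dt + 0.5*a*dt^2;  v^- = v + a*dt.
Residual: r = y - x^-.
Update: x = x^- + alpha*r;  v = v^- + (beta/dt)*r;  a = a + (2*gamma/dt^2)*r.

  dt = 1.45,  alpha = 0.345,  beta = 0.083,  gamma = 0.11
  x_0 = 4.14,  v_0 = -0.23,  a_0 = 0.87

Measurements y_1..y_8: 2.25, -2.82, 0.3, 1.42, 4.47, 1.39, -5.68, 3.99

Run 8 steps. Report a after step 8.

step 1: x_pred=4.7211  r=-2.4711  x^+=3.8686  v^+=0.8901  a^+=0.6114
step 2: x_pred=5.8019  r=-8.6219  x^+=2.8273  v^+=1.2831  a^+=-0.2907
step 3: x_pred=4.3822  r=-4.0822  x^+=2.9738  v^+=0.6279  a^+=-0.7179
step 4: x_pred=3.1295  r=-1.7095  x^+=2.5398  v^+=-0.5109  a^+=-0.8968
step 5: x_pred=0.8561  r=3.6139  x^+=2.1029  v^+=-1.6044  a^+=-0.5186
step 6: x_pred=-0.7687  r=2.1587  x^+=-0.0239  v^+=-2.2329  a^+=-0.2928
step 7: x_pred=-3.5693  r=-2.1107  x^+=-4.2975  v^+=-2.7782  a^+=-0.5136
step 8: x_pred=-8.8658  r=12.8558  x^+=-4.4305  v^+=-2.7870  a^+=0.8316

a_post = 0.8316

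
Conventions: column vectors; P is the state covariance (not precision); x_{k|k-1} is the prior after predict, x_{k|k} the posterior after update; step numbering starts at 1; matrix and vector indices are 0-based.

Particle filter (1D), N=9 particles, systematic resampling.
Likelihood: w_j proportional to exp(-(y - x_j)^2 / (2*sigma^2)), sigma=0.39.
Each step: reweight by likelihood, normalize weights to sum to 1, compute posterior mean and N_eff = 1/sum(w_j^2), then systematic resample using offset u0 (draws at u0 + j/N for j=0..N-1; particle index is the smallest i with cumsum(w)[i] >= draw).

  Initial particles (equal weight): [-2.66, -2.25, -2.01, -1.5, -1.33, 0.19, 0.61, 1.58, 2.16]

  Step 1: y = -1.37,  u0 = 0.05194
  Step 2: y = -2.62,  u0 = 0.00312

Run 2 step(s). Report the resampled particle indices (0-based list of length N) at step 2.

step 1: w=[0.0018, 0.0343, 0.1139, 0.4142, 0.4356, 0.0001, 0.0000, 0.0000, 0.0000]  mean=-1.5117  Neff=2.6636  idx=[2, 3, 3, 3, 3, 4, 4, 4, 4]
step 2: w=[0.7829, 0.0431, 0.0431, 0.0431, 0.0431, 0.0112, 0.0112, 0.0112, 0.0112]  mean=-1.8917  Neff=1.6105  idx=[0, 0, 0, 0, 0, 0, 0, 0, 3]

resampled_idx = [0, 0, 0, 0, 0, 0, 0, 0, 3]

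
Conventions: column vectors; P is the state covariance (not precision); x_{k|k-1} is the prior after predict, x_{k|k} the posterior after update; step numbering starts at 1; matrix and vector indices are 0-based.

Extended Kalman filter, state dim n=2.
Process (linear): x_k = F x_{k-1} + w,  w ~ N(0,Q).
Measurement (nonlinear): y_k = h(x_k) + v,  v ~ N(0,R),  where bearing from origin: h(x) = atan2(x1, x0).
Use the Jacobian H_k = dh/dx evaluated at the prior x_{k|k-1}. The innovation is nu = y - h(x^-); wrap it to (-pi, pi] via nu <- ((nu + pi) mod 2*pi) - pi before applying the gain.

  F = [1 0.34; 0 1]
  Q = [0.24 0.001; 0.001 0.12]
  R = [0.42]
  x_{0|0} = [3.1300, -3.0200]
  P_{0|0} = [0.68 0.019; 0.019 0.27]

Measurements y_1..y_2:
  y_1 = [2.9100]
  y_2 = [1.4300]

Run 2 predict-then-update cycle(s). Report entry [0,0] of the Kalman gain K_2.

K[0,0] = 0.6550

step 1: x^-=[2.1032, -3.0200]  P^-=[0.9641 0.1118; 0.1118 0.3900]  H_jac=[0.2230 0.1553]  S=[0.4851]  K=[0.4790; 0.1762]  nu=[-2.4107]  x^+=[0.9485, -3.4449]  P^+=[0.8528 0.0709; 0.0709 0.3749]
step 2: x^-=[-0.2227, -3.4449]  P^-=[1.1844 0.1993; 0.1993 0.4949]  H_jac=[0.2891 -0.0187]  S=[0.5170]  K=[0.6550; 0.0936]  nu=[3.0654]  x^+=[1.7852, -3.1581]  P^+=[0.9625 0.1676; 0.1676 0.4904]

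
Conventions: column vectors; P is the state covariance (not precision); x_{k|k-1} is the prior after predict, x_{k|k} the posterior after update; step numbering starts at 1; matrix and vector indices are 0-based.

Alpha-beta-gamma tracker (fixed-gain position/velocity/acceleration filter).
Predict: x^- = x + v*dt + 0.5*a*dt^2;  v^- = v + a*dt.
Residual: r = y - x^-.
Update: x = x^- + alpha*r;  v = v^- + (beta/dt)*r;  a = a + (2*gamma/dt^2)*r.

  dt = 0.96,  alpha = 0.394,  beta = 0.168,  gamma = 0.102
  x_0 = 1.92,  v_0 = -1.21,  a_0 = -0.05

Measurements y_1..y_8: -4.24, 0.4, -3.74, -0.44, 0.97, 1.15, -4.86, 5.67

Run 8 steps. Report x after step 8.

step 1: x_pred=0.7354  r=-4.9754  x^+=-1.2249  v^+=-2.1287  a^+=-1.1513
step 2: x_pred=-3.7990  r=4.1990  x^+=-2.1446  v^+=-2.4991  a^+=-0.2219
step 3: x_pred=-4.6460  r=0.9060  x^+=-4.2890  v^+=-2.5536  a^+=-0.0213
step 4: x_pred=-6.7503  r=6.3103  x^+=-4.2640  v^+=-1.4697  a^+=1.3755
step 5: x_pred=-5.0411  r=6.0111  x^+=-2.6727  v^+=0.9027  a^+=2.7061
step 6: x_pred=-0.5592  r=1.7092  x^+=0.1142  v^+=3.7996  a^+=3.0844
step 7: x_pred=5.1832  r=-10.0432  x^+=1.2262  v^+=5.0031  a^+=0.8613
step 8: x_pred=6.4261  r=-0.7561  x^+=6.1282  v^+=5.6977  a^+=0.6940

x_post = 6.1282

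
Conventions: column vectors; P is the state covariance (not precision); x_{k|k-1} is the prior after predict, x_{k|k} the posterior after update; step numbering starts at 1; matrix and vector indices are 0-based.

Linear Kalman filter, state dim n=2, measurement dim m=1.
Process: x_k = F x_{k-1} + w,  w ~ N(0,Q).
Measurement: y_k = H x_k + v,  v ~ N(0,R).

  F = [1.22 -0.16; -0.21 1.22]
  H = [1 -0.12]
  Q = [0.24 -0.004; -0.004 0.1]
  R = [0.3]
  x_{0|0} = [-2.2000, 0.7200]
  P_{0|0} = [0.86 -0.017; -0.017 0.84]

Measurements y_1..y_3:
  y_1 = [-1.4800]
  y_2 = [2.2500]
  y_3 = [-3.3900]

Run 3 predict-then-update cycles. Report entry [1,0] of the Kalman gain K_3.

K[1,0] = -0.6174

step 1: x^-=[-2.7992, 1.3404]  P^-=[1.5482 -0.4142; -0.4142 1.3969]  S=[1.9677]  K=[0.8121; -0.2957]  nu=[1.4800]  x^+=[-1.5973, 0.9028]  P^+=[0.2506 0.0583; 0.0583 1.2249]
step 2: x^-=[-2.0932, 1.4368]  P^-=[0.6216 -0.2186; -0.2186 1.9043]  S=[1.0015]  K=[0.6469; -0.4464]  nu=[4.5156]  x^+=[0.8279, -0.5791]  P^+=[0.2025 0.0706; 0.0706 1.7047]
step 3: x^-=[1.1026, -0.8804]  P^-=[0.5575 -0.2811; -0.2811 2.6100]  S=[0.9626]  K=[0.6142; -0.6174]  nu=[-4.5983]  x^+=[-1.7218, 1.9588]  P^+=[0.1943 0.0839; 0.0839 2.2430]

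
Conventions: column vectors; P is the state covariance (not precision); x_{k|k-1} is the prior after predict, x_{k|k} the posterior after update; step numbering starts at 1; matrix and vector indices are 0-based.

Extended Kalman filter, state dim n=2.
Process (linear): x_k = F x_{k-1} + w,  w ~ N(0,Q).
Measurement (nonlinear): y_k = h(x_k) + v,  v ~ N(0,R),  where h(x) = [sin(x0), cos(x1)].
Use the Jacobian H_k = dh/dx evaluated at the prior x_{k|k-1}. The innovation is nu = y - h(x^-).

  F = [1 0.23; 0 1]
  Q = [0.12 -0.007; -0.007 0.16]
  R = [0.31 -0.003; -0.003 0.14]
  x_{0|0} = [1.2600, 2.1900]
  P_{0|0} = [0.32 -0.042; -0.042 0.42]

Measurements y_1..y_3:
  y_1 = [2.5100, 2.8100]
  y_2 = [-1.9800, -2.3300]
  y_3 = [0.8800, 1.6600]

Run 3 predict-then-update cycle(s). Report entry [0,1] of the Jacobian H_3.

step 1: x^-=[1.7637, 2.1900]  P^-=[0.4429 0.0476; 0.0476 0.5800]  H_jac=[-0.1917 0.0000; 0.0000 -0.8143]  S=[0.3263 0.0044; 0.0044 0.5246]  K=[-0.2593 -0.0717; -0.0157 -0.9002]  nu=[1.5285, 3.3904]  x^+=[1.1243, -0.8859]  P^+=[0.4181 0.0114; 0.0114 0.1547]
step 2: x^-=[0.9206, -0.8859]  P^-=[0.5515 0.0400; 0.0400 0.3147]  H_jac=[0.6054 0.0000; 0.0000 0.7745]  S=[0.5121 0.0157; 0.0157 0.3288]  K=[0.6500 0.0630; 0.0245 0.7402]  nu=[-2.7759, -2.9626]  x^+=[-1.0705, -3.1467]  P^+=[0.3325 0.0089; 0.0089 0.1337]
step 3: x^-=[-1.7943, -3.1467]  P^-=[0.4637 0.0326; 0.0326 0.2937]  H_jac=[-0.2216 0.0000; 0.0000 -0.0051]  S=[0.3328 -0.0030; -0.0030 0.1400]  K=[-0.3089 -0.0077; -0.0218 -0.0112]  nu=[1.8551, 2.6600]  x^+=[-2.3878, -3.2170]  P^+=[0.4320 0.0304; 0.0304 0.2935]

H_jac[0,1] = 0.0000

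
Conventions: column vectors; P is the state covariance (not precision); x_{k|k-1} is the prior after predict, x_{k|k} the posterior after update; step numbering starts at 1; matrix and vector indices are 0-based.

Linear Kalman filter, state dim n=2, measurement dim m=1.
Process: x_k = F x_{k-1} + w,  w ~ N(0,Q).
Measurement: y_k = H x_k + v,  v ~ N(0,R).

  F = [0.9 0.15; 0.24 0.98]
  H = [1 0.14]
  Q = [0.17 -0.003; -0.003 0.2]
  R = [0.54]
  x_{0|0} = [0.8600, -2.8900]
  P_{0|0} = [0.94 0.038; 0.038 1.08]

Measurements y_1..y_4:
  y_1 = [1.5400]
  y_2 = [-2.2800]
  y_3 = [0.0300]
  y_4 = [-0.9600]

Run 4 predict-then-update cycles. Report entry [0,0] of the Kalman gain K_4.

step 1: x^-=[0.3405, -2.6258]  P^-=[0.9660 0.3937; 0.3937 1.3093]  S=[1.6419]  K=[0.6219; 0.3514]  nu=[1.5671]  x^+=[1.3151, -2.0751]  P^+=[0.3309 0.0349; 0.0349 1.1065]
step 2: x^-=[0.8723, -1.7180]  P^-=[0.4724 0.2631; 0.2631 1.2981]  S=[1.1115]  K=[0.4581; 0.4002]  nu=[-2.9118]  x^+=[-0.4617, -2.8834]  P^+=[0.2391 0.0593; 0.0593 1.1201]
step 3: x^-=[-0.8480, -2.9365]  P^-=[0.4049 0.2678; 0.2678 1.3174]  S=[1.0457]  K=[0.4230; 0.4324]  nu=[1.2891]  x^+=[-0.3027, -2.3791]  P^+=[0.2177 0.0765; 0.0765 1.1218]
step 4: x^-=[-0.6293, -2.4041]  P^-=[0.3923 0.2791; 0.2791 1.3259]  S=[1.0364]  K=[0.4162; 0.4484]  nu=[0.0058]  x^+=[-0.6268, -2.4015]  P^+=[0.2127 0.0857; 0.0857 1.1175]

K[0,0] = 0.4162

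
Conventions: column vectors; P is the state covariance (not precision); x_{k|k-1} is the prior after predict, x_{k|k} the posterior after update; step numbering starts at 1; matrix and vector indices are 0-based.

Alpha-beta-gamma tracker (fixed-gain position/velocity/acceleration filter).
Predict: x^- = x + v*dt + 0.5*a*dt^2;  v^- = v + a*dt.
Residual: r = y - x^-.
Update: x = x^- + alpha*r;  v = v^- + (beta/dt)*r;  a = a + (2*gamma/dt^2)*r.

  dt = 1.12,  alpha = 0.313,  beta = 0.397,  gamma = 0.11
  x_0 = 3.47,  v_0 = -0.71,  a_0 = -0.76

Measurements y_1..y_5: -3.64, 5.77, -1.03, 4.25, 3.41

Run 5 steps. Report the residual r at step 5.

resid = 0.5832

step 1: x_pred=2.1981  r=-5.8381  x^+=0.3708  v^+=-3.6306  a^+=-1.7839
step 2: x_pred=-4.8144  r=10.5844  x^+=-1.5015  v^+=-1.8768  a^+=0.0724
step 3: x_pred=-3.5581  r=2.5281  x^+=-2.7668  v^+=-0.8996  a^+=0.5158
step 4: x_pred=-3.4508  r=7.7008  x^+=-1.0405  v^+=2.4077  a^+=1.8664
step 5: x_pred=2.8268  r=0.5832  x^+=3.0093  v^+=4.7048  a^+=1.9687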